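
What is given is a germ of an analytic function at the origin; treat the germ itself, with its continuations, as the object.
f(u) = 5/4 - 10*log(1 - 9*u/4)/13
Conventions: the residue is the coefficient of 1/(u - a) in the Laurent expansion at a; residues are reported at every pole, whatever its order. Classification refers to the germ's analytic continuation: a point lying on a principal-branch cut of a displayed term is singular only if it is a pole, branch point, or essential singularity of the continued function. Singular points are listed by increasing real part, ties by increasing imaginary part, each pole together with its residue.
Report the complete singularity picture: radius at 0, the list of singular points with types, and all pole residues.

Branch term (-10/13)*log(1 - u/(4/9)): its argument vanishes at u = 4/9, a logarithmic branch point, modulus 4/9.
The radius of convergence is the smallest modulus among the singular points: 4/9.

Radius of convergence at 0: 4/9.
At 4/9: a logarithmic branch point.


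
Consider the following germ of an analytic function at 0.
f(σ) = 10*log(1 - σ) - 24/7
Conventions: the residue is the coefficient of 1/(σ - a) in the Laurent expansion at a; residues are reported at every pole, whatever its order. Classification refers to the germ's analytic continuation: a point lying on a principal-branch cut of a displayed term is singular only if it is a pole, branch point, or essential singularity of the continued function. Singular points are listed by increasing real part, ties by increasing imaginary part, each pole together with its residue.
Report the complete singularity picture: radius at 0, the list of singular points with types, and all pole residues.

Radius of convergence at 0: 1.
At 1: a logarithmic branch point.

Branch term (10)*log(1 - σ/(1)): its argument vanishes at σ = 1, a logarithmic branch point, modulus 1.
The radius of convergence is the smallest modulus among the singular points: 1.


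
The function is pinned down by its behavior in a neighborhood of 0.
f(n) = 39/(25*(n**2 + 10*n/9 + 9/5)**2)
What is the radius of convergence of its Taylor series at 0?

The radius of convergence is (3/5)*sqrt(5).

Denominator factor (n**2 + 10*n/9 + 9/5)^2: discriminant -2416/405, complex-conjugate roots (-5/9) + ((2/45)*sqrt(755))*i and (-5/9) - ((2/45)*sqrt(755))*i; poles of order 2, moduli (3/5)*sqrt(5) and (3/5)*sqrt(5).
The radius of convergence is the smallest modulus among the singular points: (3/5)*sqrt(5).


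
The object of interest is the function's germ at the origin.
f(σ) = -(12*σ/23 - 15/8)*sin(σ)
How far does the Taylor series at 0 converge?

The radius of convergence is infinite.

The factor -sin(σ) is entire and contributes no finite singular point.
The polynomial part has no poles.
No finite singular points: the Taylor series at 0 converges everywhere.


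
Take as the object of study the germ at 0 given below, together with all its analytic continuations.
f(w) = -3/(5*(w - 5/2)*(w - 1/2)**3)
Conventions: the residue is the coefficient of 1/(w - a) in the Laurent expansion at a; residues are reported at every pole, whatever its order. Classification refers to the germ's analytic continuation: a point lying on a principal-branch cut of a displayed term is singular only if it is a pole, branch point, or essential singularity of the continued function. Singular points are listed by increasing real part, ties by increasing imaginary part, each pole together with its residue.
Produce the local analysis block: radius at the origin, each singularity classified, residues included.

Radius of convergence at 0: 1/2.
At 1/2: a pole of order 3; residue 3/40.
At 5/2: a pole of order 1; residue -3/40.

Denominator factor (w - 5/2): pole of order 1 at 5/2, modulus 5/2.
Denominator factor (w - 1/2)^3: pole of order 3 at 1/2, modulus 1/2.
The radius of convergence is the smallest modulus among the singular points: 1/2.
At the order-3 pole 1/2 set g(w) = (w - (1/2))^3*f(w) = -3/(5*(w - 5/2)).
Order-3 pole: residue = g''(a)/2; g''(1/2) = 3/20, so the residue is 3/40.
At the order-1 pole 5/2 set g(w) = (w - (5/2))*f(w) = -3/(5*(w - 1/2)**3).
Simple pole: residue = g(a) at a = 5/2, which is -3/40.
List the singular points by increasing real part (a conjugate pair: the negative imaginary part first).


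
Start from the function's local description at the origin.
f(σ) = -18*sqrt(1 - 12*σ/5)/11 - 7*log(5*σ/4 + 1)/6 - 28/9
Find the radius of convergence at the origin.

Branch term (-18/11)*sqrt(1 - σ/(5/12)): its argument vanishes at σ = 5/12, a square-root branch point, modulus 5/12.
Branch term (-7/6)*log(1 - σ/(-4/5)): its argument vanishes at σ = -4/5, a logarithmic branch point, modulus 4/5.
The radius of convergence is the smallest modulus among the singular points: 5/12.

The radius of convergence is 5/12.


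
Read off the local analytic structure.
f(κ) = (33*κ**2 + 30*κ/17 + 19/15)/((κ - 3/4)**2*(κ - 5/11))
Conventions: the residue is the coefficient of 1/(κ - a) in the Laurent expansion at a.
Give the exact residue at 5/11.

The residue is 4387328/43095.

At the order-1 pole 5/11 set g(κ) = (κ - (5/11))*f(κ) = (33*κ**2 + 30*κ/17 + 19/15)/(κ - 3/4)**2.
Simple pole: residue = g(a) at a = 5/11, which is 4387328/43095.


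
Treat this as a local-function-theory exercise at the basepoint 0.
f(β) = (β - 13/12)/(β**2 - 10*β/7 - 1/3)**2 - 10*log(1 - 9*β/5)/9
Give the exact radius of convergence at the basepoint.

The radius of convergence is -5/7 + (2/21)*sqrt(93).

Denominator factor (β**2 - 10*β/7 - 1/3)^2: discriminant 496/147, real irrational roots 5/7 + (2/21)*sqrt(93) and 5/7 - (2/21)*sqrt(93); poles of order 2, moduli 5/7 + (2/21)*sqrt(93) and -5/7 + (2/21)*sqrt(93).
Branch term (-10/9)*log(1 - β/(5/9)): its argument vanishes at β = 5/9, a logarithmic branch point, modulus 5/9.
The radius of convergence is the smallest modulus among the singular points: -5/7 + (2/21)*sqrt(93).


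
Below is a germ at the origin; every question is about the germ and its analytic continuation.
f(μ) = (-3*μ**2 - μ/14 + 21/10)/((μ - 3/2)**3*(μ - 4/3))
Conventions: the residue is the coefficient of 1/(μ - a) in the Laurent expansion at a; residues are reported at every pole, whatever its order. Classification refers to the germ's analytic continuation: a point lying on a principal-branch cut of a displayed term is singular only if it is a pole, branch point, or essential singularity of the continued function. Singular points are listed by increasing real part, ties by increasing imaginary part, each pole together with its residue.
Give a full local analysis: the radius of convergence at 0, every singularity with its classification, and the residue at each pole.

Denominator factor (μ - 3/2)^3: pole of order 3 at 3/2, modulus 3/2.
Denominator factor (μ - 4/3): pole of order 1 at 4/3, modulus 4/3.
The radius of convergence is the smallest modulus among the singular points: 4/3.
At the order-1 pole 4/3 set g(μ) = (μ - (4/3))*f(μ) = (-3*μ**2 - μ/14 + 21/10)/(μ - 3/2)**3.
Simple pole: residue = g(a) at a = 4/3, which is 25164/35.
At the order-3 pole 3/2 set g(μ) = (μ - (3/2))^3*f(μ) = (-3*μ**2 - μ/14 + 21/10)/(μ - 4/3).
Order-3 pole: residue = g''(a)/2; g''(3/2) = -50328/35, so the residue is -25164/35.
List the singular points by increasing real part (a conjugate pair: the negative imaginary part first).

Radius of convergence at 0: 4/3.
At 4/3: a pole of order 1; residue 25164/35.
At 3/2: a pole of order 3; residue -25164/35.


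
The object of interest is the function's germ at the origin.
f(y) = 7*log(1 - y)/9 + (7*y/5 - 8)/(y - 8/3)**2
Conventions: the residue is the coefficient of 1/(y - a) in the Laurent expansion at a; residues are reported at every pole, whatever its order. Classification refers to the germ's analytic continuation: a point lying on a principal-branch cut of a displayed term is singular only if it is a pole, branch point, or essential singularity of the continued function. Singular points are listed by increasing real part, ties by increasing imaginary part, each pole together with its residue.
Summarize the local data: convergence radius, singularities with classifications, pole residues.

Denominator factor (y - 8/3)^2: pole of order 2 at 8/3, modulus 8/3.
Branch term (7/9)*log(1 - y/(1)): its argument vanishes at y = 1, a logarithmic branch point, modulus 1.
The radius of convergence is the smallest modulus among the singular points: 1.
The branch term is analytic at 8/3 and contributes nothing to the residue; only the rational part matters.
At the order-2 pole 8/3 set g(y) = (y - (8/3))^2*(rational part) = 7*y/5 - 8.
Order-2 pole: residue = g'(a); g'(8/3) = 7/5, so the residue is 7/5.
List the singular points by increasing real part (a conjugate pair: the negative imaginary part first).

Radius of convergence at 0: 1.
At 1: a logarithmic branch point.
At 8/3: a pole of order 2; residue 7/5.


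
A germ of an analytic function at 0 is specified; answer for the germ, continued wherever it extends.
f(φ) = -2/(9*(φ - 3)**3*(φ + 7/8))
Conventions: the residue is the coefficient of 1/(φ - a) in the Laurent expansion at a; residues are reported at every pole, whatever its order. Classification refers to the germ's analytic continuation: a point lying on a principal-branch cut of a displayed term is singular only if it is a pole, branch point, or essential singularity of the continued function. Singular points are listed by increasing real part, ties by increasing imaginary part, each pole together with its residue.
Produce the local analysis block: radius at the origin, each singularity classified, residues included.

Denominator factor (φ - 3)^3: pole of order 3 at 3, modulus 3.
Denominator factor (φ + 7/8): pole of order 1 at -7/8, modulus 7/8.
The radius of convergence is the smallest modulus among the singular points: 7/8.
At the order-1 pole -7/8 set g(φ) = (φ - (-7/8))*f(φ) = -2/(9*(φ - 3)**3).
Simple pole: residue = g(a) at a = -7/8, which is 1024/268119.
At the order-3 pole 3 set g(φ) = (φ - (3))^3*f(φ) = -2/(9*(φ + 7/8)).
Order-3 pole: residue = g''(a)/2; g''(3) = -2048/268119, so the residue is -1024/268119.
List the singular points by increasing real part (a conjugate pair: the negative imaginary part first).

Radius of convergence at 0: 7/8.
At -7/8: a pole of order 1; residue 1024/268119.
At 3: a pole of order 3; residue -1024/268119.


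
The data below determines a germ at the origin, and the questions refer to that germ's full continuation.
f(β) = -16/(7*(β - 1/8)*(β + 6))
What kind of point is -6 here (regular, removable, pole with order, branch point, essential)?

The point is a pole of order 1.

The denominator factor β + 6 vanishes at -6 and appears to the power 1; the numerator there equals -16/7, nonzero, and no other factor vanishes.
Hence a pole whose order is the multiplicity, 1.


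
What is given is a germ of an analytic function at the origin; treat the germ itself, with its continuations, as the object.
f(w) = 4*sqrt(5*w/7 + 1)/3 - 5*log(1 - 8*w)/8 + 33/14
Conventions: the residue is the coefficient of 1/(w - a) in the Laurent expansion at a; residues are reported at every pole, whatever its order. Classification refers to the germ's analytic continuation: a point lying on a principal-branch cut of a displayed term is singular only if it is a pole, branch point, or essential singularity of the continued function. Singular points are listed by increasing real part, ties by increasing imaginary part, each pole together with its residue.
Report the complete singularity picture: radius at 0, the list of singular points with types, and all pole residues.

Radius of convergence at 0: 1/8.
At -7/5: an algebraic (square-root) branch point.
At 1/8: a logarithmic branch point.

Branch term (4/3)*sqrt(1 - w/(-7/5)): its argument vanishes at w = -7/5, a square-root branch point, modulus 7/5.
Branch term (-5/8)*log(1 - w/(1/8)): its argument vanishes at w = 1/8, a logarithmic branch point, modulus 1/8.
The radius of convergence is the smallest modulus among the singular points: 1/8.
List the singular points by increasing real part (a conjugate pair: the negative imaginary part first).


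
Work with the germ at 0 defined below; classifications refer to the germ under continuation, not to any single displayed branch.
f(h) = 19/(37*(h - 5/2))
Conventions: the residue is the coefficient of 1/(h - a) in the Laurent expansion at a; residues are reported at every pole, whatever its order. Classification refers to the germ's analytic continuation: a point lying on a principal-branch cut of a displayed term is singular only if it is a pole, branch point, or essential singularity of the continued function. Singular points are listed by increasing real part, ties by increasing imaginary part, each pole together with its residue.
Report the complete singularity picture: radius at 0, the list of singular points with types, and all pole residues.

Radius of convergence at 0: 5/2.
At 5/2: a pole of order 1; residue 19/37.

Denominator factor (h - 5/2): pole of order 1 at 5/2, modulus 5/2.
The radius of convergence is the smallest modulus among the singular points: 5/2.
At the order-1 pole 5/2 set g(h) = (h - (5/2))*f(h) = 19/37.
Simple pole: residue = g(a) at a = 5/2, which is 19/37.


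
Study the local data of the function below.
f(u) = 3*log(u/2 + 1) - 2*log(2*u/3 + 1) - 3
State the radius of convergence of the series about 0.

The radius of convergence is 3/2.

Branch term (-2)*log(1 - u/(-3/2)): its argument vanishes at u = -3/2, a logarithmic branch point, modulus 3/2.
Branch term (3)*log(1 - u/(-2)): its argument vanishes at u = -2, a logarithmic branch point, modulus 2.
The radius of convergence is the smallest modulus among the singular points: 3/2.


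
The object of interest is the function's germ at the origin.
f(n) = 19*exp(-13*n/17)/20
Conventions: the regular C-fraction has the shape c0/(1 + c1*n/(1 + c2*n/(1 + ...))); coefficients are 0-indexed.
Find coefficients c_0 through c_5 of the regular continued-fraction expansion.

The regular C-fraction coefficients are [19/20, 13/17, -13/34, 13/102, -13/102, 13/170].

Taylor coefficients (expand at 0): a_0 = 19/20, a_1 = -247/340, a_2 = 3211/11560, a_3 = -41743/589560, a_4 = 542659/40090080, a_5 = -7054567/3407656800.
c0 = a_0 = 19/20. Peel one level at a time: if S = 1 + c*n/S' with S'(0) = 1, then c is the n-coefficient of S and S' = c*n/(S - 1).
S_1 = c0/f = 1 + (13/17)*n + (169/578)*n^2 + ...; c1 = 13/17.
S_2 = c1*n/(S_1 - 1) = 1 + (-13/34)*n + (169/3468)*n^2 + ...; c2 = -13/34.
S_3 = c2*n/(S_2 - 1) = 1 + (13/102)*n + (169/10404)*n^2 + ...; c3 = 13/102.
S_4 = c3*n/(S_3 - 1) = 1 + (-13/102)*n + (169/17340)*n^2 + ...; c4 = -13/102.
S_5 = c4*n/(S_4 - 1) = 1 + (13/170)*n + ...; c5 = 13/170.


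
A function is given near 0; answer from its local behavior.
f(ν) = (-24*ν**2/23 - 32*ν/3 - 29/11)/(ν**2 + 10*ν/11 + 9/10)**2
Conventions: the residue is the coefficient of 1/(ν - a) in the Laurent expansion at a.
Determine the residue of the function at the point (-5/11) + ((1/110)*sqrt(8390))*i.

The factor ν**2 + 10*ν/11 + 9/10 splits as (ν - a)(ν - a') with a = (-5/11) + ((1/110)*sqrt(8390))*i, a' = (-5/11) - ((1/110)*sqrt(8390))*i. At the order-2 pole a set g(ν) = (ν - a)^2*f(ν) = [-24*ν**2/23 - 32*ν/3 - 29/11] / (ν - a')^2.
Order-2 pole: residue = g'(a); g'((-5/11) + ((1/110)*sqrt(8390))*i) = -((584551/97141098)*sqrt(8390))*i, so the residue is -((584551/97141098)*sqrt(8390))*i.

The residue is -((584551/97141098)*sqrt(8390))*i.


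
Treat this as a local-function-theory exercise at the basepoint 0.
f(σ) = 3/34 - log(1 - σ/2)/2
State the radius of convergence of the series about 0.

The radius of convergence is 2.

Branch term (-1/2)*log(1 - σ/(2)): its argument vanishes at σ = 2, a logarithmic branch point, modulus 2.
The radius of convergence is the smallest modulus among the singular points: 2.


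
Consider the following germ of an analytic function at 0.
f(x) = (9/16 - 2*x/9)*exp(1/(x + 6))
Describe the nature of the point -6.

The exponent 1/(x - (-6)) has a pole at -6, so exp(1/(x - (-6))) takes every nonzero value near it: an essential singularity (not a pole of any order).

The point is an essential singularity.


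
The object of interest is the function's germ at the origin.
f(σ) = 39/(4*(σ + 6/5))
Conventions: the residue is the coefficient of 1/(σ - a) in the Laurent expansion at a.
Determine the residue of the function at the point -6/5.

At the order-1 pole -6/5 set g(σ) = (σ - (-6/5))*f(σ) = 39/4.
Simple pole: residue = g(a) at a = -6/5, which is 39/4.

The residue is 39/4.


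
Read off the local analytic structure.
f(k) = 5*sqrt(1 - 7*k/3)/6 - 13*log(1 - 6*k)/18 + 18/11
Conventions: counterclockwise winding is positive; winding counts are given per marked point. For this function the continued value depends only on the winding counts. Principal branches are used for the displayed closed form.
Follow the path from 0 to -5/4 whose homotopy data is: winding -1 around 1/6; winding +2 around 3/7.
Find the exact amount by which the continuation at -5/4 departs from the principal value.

Continued minus principal equals (13/9)*pi*i.

The rational part is single-valued and drops out of the difference; each branch term changes only by its own monodromy.
(-13/18)*log(1 - k/(1/6)): each positive loop around 1/6 adds 2*pi*i to the log, so winding -1 contributes (-13/18)*(-1)*2*pi*i = (13/9)*pi*i.
(5/6)*sqrt(1 - k/(3/7)): winding +2 is even, the square root returns to the same sheet, contribution 0.
Summing the contributions at k = -5/4 gives (13/9)*pi*i.


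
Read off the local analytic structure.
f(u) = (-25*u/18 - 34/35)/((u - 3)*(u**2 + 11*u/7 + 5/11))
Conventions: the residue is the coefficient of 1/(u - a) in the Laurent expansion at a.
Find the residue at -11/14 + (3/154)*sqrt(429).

The factor u**2 + 11*u/7 + 5/11 splits as (u - a)(u - a') with a = -11/14 + (3/154)*sqrt(429), a' = -11/14 - (3/154)*sqrt(429). At the order-1 pole a set g(u) = (u - a)*f(u) = [(-25*u/18 - 34/35)/(u - 3)] / (u - a').
Simple pole: residue = g(a) at a = -11/14 + (3/154)*sqrt(429), which is 11869/65460 - (22079/22976460)*sqrt(429).

The residue is 11869/65460 - (22079/22976460)*sqrt(429).


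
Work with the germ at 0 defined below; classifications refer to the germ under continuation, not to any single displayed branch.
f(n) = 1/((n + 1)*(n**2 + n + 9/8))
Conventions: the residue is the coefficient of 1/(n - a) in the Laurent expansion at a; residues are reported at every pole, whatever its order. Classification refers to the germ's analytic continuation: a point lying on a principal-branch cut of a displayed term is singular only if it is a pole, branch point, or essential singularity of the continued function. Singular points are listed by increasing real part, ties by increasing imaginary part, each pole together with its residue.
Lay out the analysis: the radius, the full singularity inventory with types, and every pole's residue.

Radius of convergence at 0: 1.
At -1: a pole of order 1; residue 8/9.
At (-1/2) - ((1/4)*sqrt(14))*i: a pole of order 1; residue (-4/9) + ((4/63)*sqrt(14))*i.
At (-1/2) + ((1/4)*sqrt(14))*i: a pole of order 1; residue (-4/9) - ((4/63)*sqrt(14))*i.

Denominator factor (n**2 + n + 9/8): discriminant -7/2, complex-conjugate roots (-1/2) + ((1/4)*sqrt(14))*i and (-1/2) - ((1/4)*sqrt(14))*i; poles of order 1, moduli (3/4)*sqrt(2) and (3/4)*sqrt(2).
Denominator factor (n + 1): pole of order 1 at -1, modulus 1.
The radius of convergence is the smallest modulus among the singular points: 1.
At the order-1 pole -1 set g(n) = (n - (-1))*f(n) = 1/(n**2 + n + 9/8).
Simple pole: residue = g(a) at a = -1, which is 8/9.
The factor n**2 + n + 9/8 splits as (n - a)(n - a') with a = (-1/2) - ((1/4)*sqrt(14))*i, a' = (-1/2) + ((1/4)*sqrt(14))*i. At the order-1 pole a set g(n) = (n - a)*f(n) = [1/(n + 1)] / (n - a').
Simple pole: residue = g(a) at a = (-1/2) - ((1/4)*sqrt(14))*i, which is (-4/9) + ((4/63)*sqrt(14))*i.
The factor n**2 + n + 9/8 splits as (n - a)(n - a') with a = (-1/2) + ((1/4)*sqrt(14))*i, a' = (-1/2) - ((1/4)*sqrt(14))*i. At the order-1 pole a set g(n) = (n - a)*f(n) = [1/(n + 1)] / (n - a').
Simple pole: residue = g(a) at a = (-1/2) + ((1/4)*sqrt(14))*i, which is (-4/9) - ((4/63)*sqrt(14))*i.
List the singular points by increasing real part (a conjugate pair: the negative imaginary part first).


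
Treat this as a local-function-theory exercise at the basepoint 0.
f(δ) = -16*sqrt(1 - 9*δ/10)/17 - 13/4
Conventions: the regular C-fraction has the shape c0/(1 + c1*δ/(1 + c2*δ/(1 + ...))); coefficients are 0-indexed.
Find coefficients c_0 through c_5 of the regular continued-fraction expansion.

Taylor coefficients (expand at 0): a_0 = -285/68, a_1 = 36/85, a_2 = 81/850, a_3 = 729/17000, a_4 = 6561/272000, a_5 = 413343/27200000.
c0 = a_0 = -285/68. Peel one level at a time: if S = 1 + c*δ/S' with S'(0) = 1, then c is the δ-coefficient of S and S' = c*δ/(S - 1).
S_1 = c0/f = 1 + (48/475)*δ + (7434/225625)*δ^2 + ...; c1 = 48/475.
S_2 = c1*δ/(S_1 - 1) = 1 + (-1239/3800)*δ + (-81/1600)*δ^2 + ...; c2 = -1239/3800.
S_3 = c2*δ/(S_2 - 1) = 1 + (-513/3304)*δ + (-2497797/54582080)*δ^2 + ...; c3 = -513/3304.
S_4 = c3*δ/(S_3 - 1) = 1 + (-4869/16520)*δ + (-81/1600)*δ^2 + ...; c4 = -4869/16520.
S_5 = c4*δ/(S_4 - 1) = 1 + (-3717/21640)*δ + ...; c5 = -3717/21640.

The regular C-fraction coefficients are [-285/68, 48/475, -1239/3800, -513/3304, -4869/16520, -3717/21640].


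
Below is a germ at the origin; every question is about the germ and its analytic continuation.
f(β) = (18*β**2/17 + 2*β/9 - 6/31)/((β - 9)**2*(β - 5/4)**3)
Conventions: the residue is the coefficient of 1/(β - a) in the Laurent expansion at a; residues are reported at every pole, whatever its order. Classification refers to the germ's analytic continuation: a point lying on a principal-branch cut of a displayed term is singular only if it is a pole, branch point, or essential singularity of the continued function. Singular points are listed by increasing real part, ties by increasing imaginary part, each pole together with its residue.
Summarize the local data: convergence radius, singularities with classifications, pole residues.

Denominator factor (β - 9)^2: pole of order 2 at 9, modulus 9.
Denominator factor (β - 5/4)^3: pole of order 3 at 5/4, modulus 5/4.
The radius of convergence is the smallest modulus among the singular points: 5/4.
At the order-3 pole 5/4 set g(β) = (β - (5/4))^3*f(β) = (18*β**2/17 + 2*β/9 - 6/31)/(β - 9)**2.
Order-3 pole: residue = g''(a)/2; g''(5/4) = 275104000/4380260103, so the residue is 137552000/4380260103.
At the order-2 pole 9 set g(β) = (β - (9))^2*f(β) = (18*β**2/17 + 2*β/9 - 6/31)/(β - 5/4)**3.
Order-2 pole: residue = g'(a); g'(9) = -137552000/4380260103, so the residue is -137552000/4380260103.
List the singular points by increasing real part (a conjugate pair: the negative imaginary part first).

Radius of convergence at 0: 5/4.
At 5/4: a pole of order 3; residue 137552000/4380260103.
At 9: a pole of order 2; residue -137552000/4380260103.


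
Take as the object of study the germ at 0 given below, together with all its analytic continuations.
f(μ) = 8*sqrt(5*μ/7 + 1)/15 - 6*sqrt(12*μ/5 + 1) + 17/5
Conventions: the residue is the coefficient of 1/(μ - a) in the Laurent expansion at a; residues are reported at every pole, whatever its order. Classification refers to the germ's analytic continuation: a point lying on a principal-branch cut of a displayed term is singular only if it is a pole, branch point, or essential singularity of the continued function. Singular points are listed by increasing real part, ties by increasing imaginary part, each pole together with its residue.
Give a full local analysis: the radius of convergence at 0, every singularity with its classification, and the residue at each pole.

Radius of convergence at 0: 5/12.
At -7/5: an algebraic (square-root) branch point.
At -5/12: an algebraic (square-root) branch point.

Branch term (-6)*sqrt(1 - μ/(-5/12)): its argument vanishes at μ = -5/12, a square-root branch point, modulus 5/12.
Branch term (8/15)*sqrt(1 - μ/(-7/5)): its argument vanishes at μ = -7/5, a square-root branch point, modulus 7/5.
The radius of convergence is the smallest modulus among the singular points: 5/12.
List the singular points by increasing real part (a conjugate pair: the negative imaginary part first).


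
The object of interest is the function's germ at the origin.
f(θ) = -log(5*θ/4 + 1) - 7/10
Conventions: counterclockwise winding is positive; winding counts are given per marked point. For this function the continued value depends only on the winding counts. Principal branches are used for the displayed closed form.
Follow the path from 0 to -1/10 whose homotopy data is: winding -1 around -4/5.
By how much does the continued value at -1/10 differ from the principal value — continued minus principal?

Continued minus principal equals (2)*pi*i.

The rational part is single-valued and drops out of the difference; each branch term changes only by its own monodromy.
(-1)*log(1 - θ/(-4/5)): each positive loop around -4/5 adds 2*pi*i to the log, so winding -1 contributes (-1)*(-1)*2*pi*i = (2)*pi*i.
Summing the contributions at θ = -1/10 gives (2)*pi*i.


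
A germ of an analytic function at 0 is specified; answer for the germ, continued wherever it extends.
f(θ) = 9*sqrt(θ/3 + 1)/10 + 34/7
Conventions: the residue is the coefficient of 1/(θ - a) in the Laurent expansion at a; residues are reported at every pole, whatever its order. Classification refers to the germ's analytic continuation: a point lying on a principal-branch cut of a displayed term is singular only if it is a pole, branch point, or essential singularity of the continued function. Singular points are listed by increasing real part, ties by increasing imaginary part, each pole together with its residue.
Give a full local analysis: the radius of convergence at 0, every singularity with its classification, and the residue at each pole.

Branch term (9/10)*sqrt(1 - θ/(-3)): its argument vanishes at θ = -3, a square-root branch point, modulus 3.
The radius of convergence is the smallest modulus among the singular points: 3.

Radius of convergence at 0: 3.
At -3: an algebraic (square-root) branch point.


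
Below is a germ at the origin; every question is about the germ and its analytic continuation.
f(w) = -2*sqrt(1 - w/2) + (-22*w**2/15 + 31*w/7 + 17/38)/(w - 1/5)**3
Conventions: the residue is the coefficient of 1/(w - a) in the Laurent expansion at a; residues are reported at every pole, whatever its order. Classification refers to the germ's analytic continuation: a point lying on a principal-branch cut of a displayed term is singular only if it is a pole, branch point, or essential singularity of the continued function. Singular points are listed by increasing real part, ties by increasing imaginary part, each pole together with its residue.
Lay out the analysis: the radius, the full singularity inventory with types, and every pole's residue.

Denominator factor (w - 1/5)^3: pole of order 3 at 1/5, modulus 1/5.
Branch term (-2)*sqrt(1 - w/(2)): its argument vanishes at w = 2, a square-root branch point, modulus 2.
The radius of convergence is the smallest modulus among the singular points: 1/5.
The branch term is analytic at 1/5 and contributes nothing to the residue; only the rational part matters.
At the order-3 pole 1/5 set g(w) = (w - (1/5))^3*(rational part) = -22*w**2/15 + 31*w/7 + 17/38.
Order-3 pole: residue = g''(a)/2; g''(1/5) = -44/15, so the residue is -22/15.
List the singular points by increasing real part (a conjugate pair: the negative imaginary part first).

Radius of convergence at 0: 1/5.
At 1/5: a pole of order 3; residue -22/15.
At 2: an algebraic (square-root) branch point.


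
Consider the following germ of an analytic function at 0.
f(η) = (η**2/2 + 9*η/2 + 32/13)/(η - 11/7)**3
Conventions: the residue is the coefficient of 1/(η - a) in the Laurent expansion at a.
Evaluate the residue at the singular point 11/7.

At the order-3 pole 11/7 set g(η) = (η - (11/7))^3*f(η) = η**2/2 + 9*η/2 + 32/13.
Order-3 pole: residue = g''(a)/2; g''(11/7) = 1, so the residue is 1/2.

The residue is 1/2.


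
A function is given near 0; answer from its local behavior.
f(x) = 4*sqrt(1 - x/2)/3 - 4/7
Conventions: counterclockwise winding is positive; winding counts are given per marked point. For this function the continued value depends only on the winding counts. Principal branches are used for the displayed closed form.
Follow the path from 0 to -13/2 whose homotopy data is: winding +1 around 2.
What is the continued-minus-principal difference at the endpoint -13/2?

Continued minus principal equals -(4/3)*sqrt(17).

The rational part is single-valued and drops out of the difference; each branch term changes only by its own monodromy.
(4/3)*sqrt(1 - x/(2)): winding +1 is odd, the square root flips sign, contributing -2*(4/3)*sqrt(1 - (-13/2)/(2)) = -2*(4/3)*sqrt(17/4) = -(4/3)*sqrt(17).
Summing the contributions at x = -13/2 gives -(4/3)*sqrt(17).


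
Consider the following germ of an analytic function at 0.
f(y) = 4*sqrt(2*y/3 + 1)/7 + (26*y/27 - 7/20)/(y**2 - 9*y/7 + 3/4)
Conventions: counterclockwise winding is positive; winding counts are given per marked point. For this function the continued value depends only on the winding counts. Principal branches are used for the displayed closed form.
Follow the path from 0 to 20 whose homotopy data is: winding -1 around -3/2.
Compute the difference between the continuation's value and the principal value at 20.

Continued minus principal equals -(8/21)*sqrt(129).

The rational part is single-valued and drops out of the difference; each branch term changes only by its own monodromy.
(4/7)*sqrt(1 - y/(-3/2)): winding -1 is odd, the square root flips sign, contributing -2*(4/7)*sqrt(1 - (20)/(-3/2)) = -2*(4/7)*sqrt(43/3) = -(8/21)*sqrt(129).
Summing the contributions at y = 20 gives -(8/21)*sqrt(129).


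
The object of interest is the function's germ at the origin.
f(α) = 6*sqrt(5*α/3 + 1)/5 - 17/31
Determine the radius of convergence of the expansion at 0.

The radius of convergence is 3/5.

Branch term (6/5)*sqrt(1 - α/(-3/5)): its argument vanishes at α = -3/5, a square-root branch point, modulus 3/5.
The radius of convergence is the smallest modulus among the singular points: 3/5.


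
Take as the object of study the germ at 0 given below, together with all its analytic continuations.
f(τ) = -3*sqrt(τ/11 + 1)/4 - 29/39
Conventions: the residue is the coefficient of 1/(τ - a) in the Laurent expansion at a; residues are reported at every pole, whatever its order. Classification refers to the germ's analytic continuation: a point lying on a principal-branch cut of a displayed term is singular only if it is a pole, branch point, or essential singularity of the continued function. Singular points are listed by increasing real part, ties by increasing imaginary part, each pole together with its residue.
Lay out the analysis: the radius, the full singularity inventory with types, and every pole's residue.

Branch term (-3/4)*sqrt(1 - τ/(-11)): its argument vanishes at τ = -11, a square-root branch point, modulus 11.
The radius of convergence is the smallest modulus among the singular points: 11.

Radius of convergence at 0: 11.
At -11: an algebraic (square-root) branch point.


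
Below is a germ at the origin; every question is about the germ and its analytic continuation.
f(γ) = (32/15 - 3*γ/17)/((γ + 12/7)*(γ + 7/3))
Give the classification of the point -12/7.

The point is a pole of order 1.

The denominator factor γ + 12/7 vanishes at -12/7 and appears to the power 1; the numerator there equals 4348/1785, nonzero, and no other factor vanishes.
Hence a pole whose order is the multiplicity, 1.


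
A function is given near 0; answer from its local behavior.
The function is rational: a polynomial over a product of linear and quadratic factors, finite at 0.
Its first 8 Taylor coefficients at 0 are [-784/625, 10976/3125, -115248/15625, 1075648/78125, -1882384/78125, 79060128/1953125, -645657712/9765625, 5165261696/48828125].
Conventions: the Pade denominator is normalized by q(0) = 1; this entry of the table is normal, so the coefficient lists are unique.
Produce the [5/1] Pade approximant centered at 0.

The Pade approximant has numerator coefficients [-784/625, 2744/1875, -76832/46875, 134456/78125, -1882384/1171875, 6588344/5859375]; denominator coefficients [1, 49/30].

Taylor coefficients needed (read off): a_0 = -784/625, a_1 = 10976/3125, a_2 = -115248/15625, a_3 = 1075648/78125, a_4 = -1882384/78125, a_5 = 79060128/1953125, a_6 = -645657712/9765625.
Write the denominator as Q(μ) = 1 + q1*μ. Requiring Q*f - P = O(μ^7) with deg P <= 5 kills the coefficients of μ^6..μ^6 in Q*f:
  μ^6: a_6 + q1*a_5 = 0, i.e. -645657712/9765625 + (79060128/1953125)*q1 = 0.
Solving this linear system: q1 = 49/30.
The numerator is Q*f truncated at degree 5: P0 = a_0 = -784/625; P1 = a_1 + q1*a_0 = 2744/1875; P2 = a_2 + q1*a_1 = -76832/46875; P3 = a_3 + q1*a_2 = 134456/78125; P4 = a_4 + q1*a_3 = -1882384/1171875; P5 = a_5 + q1*a_4 = 6588344/5859375.


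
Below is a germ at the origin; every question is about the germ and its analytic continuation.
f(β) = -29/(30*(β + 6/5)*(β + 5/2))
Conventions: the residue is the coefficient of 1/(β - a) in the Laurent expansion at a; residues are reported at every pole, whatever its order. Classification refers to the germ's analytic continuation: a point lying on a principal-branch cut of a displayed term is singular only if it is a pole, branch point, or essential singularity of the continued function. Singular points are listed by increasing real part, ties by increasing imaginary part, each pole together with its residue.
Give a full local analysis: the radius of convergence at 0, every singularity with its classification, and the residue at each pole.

Denominator factor (β + 5/2): pole of order 1 at -5/2, modulus 5/2.
Denominator factor (β + 6/5): pole of order 1 at -6/5, modulus 6/5.
The radius of convergence is the smallest modulus among the singular points: 6/5.
At the order-1 pole -5/2 set g(β) = (β - (-5/2))*f(β) = -29/(30*(β + 6/5)).
Simple pole: residue = g(a) at a = -5/2, which is 29/39.
At the order-1 pole -6/5 set g(β) = (β - (-6/5))*f(β) = -29/(30*(β + 5/2)).
Simple pole: residue = g(a) at a = -6/5, which is -29/39.
List the singular points by increasing real part (a conjugate pair: the negative imaginary part first).

Radius of convergence at 0: 6/5.
At -5/2: a pole of order 1; residue 29/39.
At -6/5: a pole of order 1; residue -29/39.


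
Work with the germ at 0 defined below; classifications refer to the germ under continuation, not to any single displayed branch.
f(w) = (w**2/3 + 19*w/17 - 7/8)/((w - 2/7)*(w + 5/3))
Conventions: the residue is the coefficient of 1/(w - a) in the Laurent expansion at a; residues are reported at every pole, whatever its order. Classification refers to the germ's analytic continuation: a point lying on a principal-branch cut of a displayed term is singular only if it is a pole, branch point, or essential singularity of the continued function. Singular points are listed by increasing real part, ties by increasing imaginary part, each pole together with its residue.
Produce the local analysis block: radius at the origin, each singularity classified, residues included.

Denominator factor (w + 5/3): pole of order 1 at -5/3, modulus 5/3.
Denominator factor (w - 2/7): pole of order 1 at 2/7, modulus 2/7.
The radius of convergence is the smallest modulus among the singular points: 2/7.
At the order-1 pole -5/3 set g(w) = (w - (-5/3))*f(w) = (w**2/3 + 19*w/17 - 7/8)/(w - 2/7).
Simple pole: residue = g(a) at a = -5/3, which is 46571/50184.
At the order-1 pole 2/7 set g(w) = (w - (2/7))*f(w) = (w**2/3 + 19*w/17 - 7/8)/(w + 5/3).
Simple pole: residue = g(a) at a = 2/7, which is -10565/39032.
List the singular points by increasing real part (a conjugate pair: the negative imaginary part first).

Radius of convergence at 0: 2/7.
At -5/3: a pole of order 1; residue 46571/50184.
At 2/7: a pole of order 1; residue -10565/39032.


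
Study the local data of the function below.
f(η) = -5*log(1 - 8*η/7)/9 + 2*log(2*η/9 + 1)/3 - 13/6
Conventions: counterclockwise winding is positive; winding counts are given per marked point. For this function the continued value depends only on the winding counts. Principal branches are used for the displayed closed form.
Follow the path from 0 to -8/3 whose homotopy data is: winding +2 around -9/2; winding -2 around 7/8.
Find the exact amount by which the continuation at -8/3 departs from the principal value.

The rational part is single-valued and drops out of the difference; each branch term changes only by its own monodromy.
(2/3)*log(1 - η/(-9/2)): each positive loop around -9/2 adds 2*pi*i to the log, so winding +2 contributes (2/3)*(2)*2*pi*i = (8/3)*pi*i.
(-5/9)*log(1 - η/(7/8)): each positive loop around 7/8 adds 2*pi*i to the log, so winding -2 contributes (-5/9)*(-2)*2*pi*i = (20/9)*pi*i.
Summing the contributions at η = -8/3 gives (44/9)*pi*i.

Continued minus principal equals (44/9)*pi*i.


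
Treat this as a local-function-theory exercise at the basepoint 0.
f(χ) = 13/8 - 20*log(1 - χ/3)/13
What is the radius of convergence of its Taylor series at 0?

The radius of convergence is 3.

Branch term (-20/13)*log(1 - χ/(3)): its argument vanishes at χ = 3, a logarithmic branch point, modulus 3.
The radius of convergence is the smallest modulus among the singular points: 3.


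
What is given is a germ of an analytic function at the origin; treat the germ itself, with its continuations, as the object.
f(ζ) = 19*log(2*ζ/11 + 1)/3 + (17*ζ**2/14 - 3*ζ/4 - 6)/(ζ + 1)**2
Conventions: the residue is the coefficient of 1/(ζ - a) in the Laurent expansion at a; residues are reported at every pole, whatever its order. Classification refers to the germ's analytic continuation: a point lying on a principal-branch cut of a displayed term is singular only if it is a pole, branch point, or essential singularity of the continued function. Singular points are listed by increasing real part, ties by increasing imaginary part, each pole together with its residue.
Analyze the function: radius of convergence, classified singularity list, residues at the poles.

Radius of convergence at 0: 1.
At -11/2: a logarithmic branch point.
At -1: a pole of order 2; residue -89/28.

Denominator factor (ζ + 1)^2: pole of order 2 at -1, modulus 1.
Branch term (19/3)*log(1 - ζ/(-11/2)): its argument vanishes at ζ = -11/2, a logarithmic branch point, modulus 11/2.
The radius of convergence is the smallest modulus among the singular points: 1.
The branch term is analytic at -1 and contributes nothing to the residue; only the rational part matters.
At the order-2 pole -1 set g(ζ) = (ζ - (-1))^2*(rational part) = 17*ζ**2/14 - 3*ζ/4 - 6.
Order-2 pole: residue = g'(a); g'(-1) = -89/28, so the residue is -89/28.
List the singular points by increasing real part (a conjugate pair: the negative imaginary part first).


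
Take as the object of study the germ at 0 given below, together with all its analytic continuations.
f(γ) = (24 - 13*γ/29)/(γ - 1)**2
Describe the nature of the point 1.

The point is a pole of order 2.

The denominator factor γ - 1 vanishes at 1 and appears to the power 2; the numerator there equals 683/29, nonzero, and no other factor vanishes.
Hence a pole whose order is the multiplicity, 2.


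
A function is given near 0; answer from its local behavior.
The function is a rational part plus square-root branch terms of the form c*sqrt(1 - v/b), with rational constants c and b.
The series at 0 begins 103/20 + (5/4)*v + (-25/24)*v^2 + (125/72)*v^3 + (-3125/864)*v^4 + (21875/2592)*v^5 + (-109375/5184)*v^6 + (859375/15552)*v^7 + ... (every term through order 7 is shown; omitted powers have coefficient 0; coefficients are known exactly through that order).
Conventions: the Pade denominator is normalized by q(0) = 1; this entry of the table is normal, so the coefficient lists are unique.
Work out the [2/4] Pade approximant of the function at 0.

Taylor coefficients needed (read off): a_0 = 103/20, a_1 = 5/4, a_2 = -25/24, a_3 = 125/72, a_4 = -3125/864, a_5 = 21875/2592, a_6 = -109375/5184.
Write the denominator as Q(v) = 1 + q1*v + q2*v^2 + q3*v^3 + q4*v^4. Requiring Q*f - P = O(v^7) with deg P <= 2 kills the coefficients of v^3..v^6 in Q*f:
  v^3: a_3 + q1*a_2 + q2*a_1 + q3*a_0 = 0, i.e. 125/72 + (-25/24)*q1 + (5/4)*q2 + (103/20)*q3 = 0.
  v^4: a_4 + q1*a_3 + q2*a_2 + q3*a_1 + q4*a_0 = 0, i.e. -3125/864 + (125/72)*q1 + (-25/24)*q2 + (5/4)*q3 + (103/20)*q4 = 0.
  v^5: a_5 + q1*a_4 + q2*a_3 + q3*a_2 + q4*a_1 = 0, i.e. 21875/2592 + (-3125/864)*q1 + (125/72)*q2 + (-25/24)*q3 + (5/4)*q4 = 0.
  v^6: a_6 + q1*a_5 + q2*a_4 + q3*a_3 + q4*a_2 = 0, i.e. -109375/5184 + (21875/2592)*q1 + (-3125/864)*q2 + (125/72)*q3 + (-25/24)*q4 = 0.
Solving this linear system: q1 = 607190/164601, q2 = 1307225/493803, q3 = -25625/109734, q4 = 603125/11851272.
The numerator is Q*f truncated at degree 2: P0 = a_0 = 103/20; P1 = a_1 + q1*a_0 = 13331119/658404; P2 = a_2 + q1*a_1 + q2*a_0 = 67958345/3950424.

The Pade approximant has numerator coefficients [103/20, 13331119/658404, 67958345/3950424]; denominator coefficients [1, 607190/164601, 1307225/493803, -25625/109734, 603125/11851272].
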